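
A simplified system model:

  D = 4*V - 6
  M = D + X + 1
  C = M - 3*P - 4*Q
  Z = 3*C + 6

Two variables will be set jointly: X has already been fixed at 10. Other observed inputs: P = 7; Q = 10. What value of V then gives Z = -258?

V = -8

With X held at 10:
Substituting into the M equation gives M = 4*V + 5.
Substituting into the C equation gives C = 4*V - 56.
Substituting into the Z equation gives Z = 12*V - 162.
Solve 12*V - 162 = -258: V = (-258 + 162) / 12 = -8.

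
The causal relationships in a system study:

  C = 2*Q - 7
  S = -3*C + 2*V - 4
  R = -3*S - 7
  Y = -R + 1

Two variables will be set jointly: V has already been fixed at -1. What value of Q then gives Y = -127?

Q = 10

With V held at -1:
Substituting into the S equation gives S = -6*Q + 15.
Substituting into the R equation gives R = 18*Q - 52.
Substituting into the Y equation gives Y = -18*Q + 53.
Solve -18*Q + 53 = -127: Q = (-127 - 53) / -18 = 10.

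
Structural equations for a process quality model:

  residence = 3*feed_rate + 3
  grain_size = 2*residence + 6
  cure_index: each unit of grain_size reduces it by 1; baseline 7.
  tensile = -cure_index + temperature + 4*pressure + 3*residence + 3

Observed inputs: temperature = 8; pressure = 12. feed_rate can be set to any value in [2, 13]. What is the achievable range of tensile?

103 to 268

Substituting into the grain_size equation gives grain_size = 6*feed_rate + 12.
Substituting into the cure_index equation gives cure_index = -6*feed_rate - 5.
Substituting into the tensile equation gives tensile = 15*feed_rate + 73.
Linear in feed_rate, so extremes are at the endpoints: feed_rate = 2 gives tensile = 103; feed_rate = 13 gives tensile = 268.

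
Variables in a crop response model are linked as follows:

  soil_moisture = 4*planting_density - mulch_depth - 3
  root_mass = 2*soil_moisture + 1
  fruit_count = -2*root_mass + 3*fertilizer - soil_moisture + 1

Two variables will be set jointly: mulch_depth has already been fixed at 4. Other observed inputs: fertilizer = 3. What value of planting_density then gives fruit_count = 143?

planting_density = -5

With mulch_depth held at 4:
Substituting into the soil_moisture equation gives soil_moisture = 4*planting_density - 7.
This gives root_mass = 8*planting_density - 13.
So fruit_count = -20*planting_density + 43.
Solve -20*planting_density + 43 = 143: planting_density = (143 - 43) / -20 = -5.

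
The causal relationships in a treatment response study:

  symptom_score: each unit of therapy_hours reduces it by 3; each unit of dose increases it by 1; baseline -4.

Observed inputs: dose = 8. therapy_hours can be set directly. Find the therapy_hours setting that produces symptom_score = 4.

therapy_hours = 0

Substituting into the symptom_score equation gives symptom_score = -3*therapy_hours + 4.
Solve -3*therapy_hours + 4 = 4: therapy_hours = (4 - 4) / -3 = 0.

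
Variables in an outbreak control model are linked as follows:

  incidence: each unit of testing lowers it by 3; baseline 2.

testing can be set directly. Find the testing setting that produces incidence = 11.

testing = -3

Solve -3*testing + 2 = 11: testing = (11 - 2) / -3 = -3.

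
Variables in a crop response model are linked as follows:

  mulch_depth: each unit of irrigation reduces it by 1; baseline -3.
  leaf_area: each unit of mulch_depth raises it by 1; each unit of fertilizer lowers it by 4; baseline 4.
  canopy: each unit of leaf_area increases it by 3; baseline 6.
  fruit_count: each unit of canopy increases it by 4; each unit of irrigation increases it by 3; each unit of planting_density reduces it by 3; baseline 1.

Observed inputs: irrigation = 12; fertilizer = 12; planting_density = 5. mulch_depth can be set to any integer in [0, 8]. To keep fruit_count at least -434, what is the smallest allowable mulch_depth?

mulch_depth = 4

Intervening on mulch_depth fixes its value directly, overriding its dependence on irrigation.
Substituting into the leaf_area equation gives leaf_area = mulch_depth - 44.
Substituting into the canopy equation gives canopy = 3*mulch_depth - 126.
This gives fruit_count = 12*mulch_depth - 482.
Require 12*mulch_depth - 482 ≥ -434, so mulch_depth ≥ 4.
The smallest integer in [0, 8] satisfying this is 4.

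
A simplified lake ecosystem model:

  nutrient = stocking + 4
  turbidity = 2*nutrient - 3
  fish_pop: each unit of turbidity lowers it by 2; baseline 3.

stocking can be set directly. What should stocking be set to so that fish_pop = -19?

Substituting into the turbidity equation gives turbidity = 2*stocking + 5.
Substituting into the fish_pop equation gives fish_pop = -4*stocking - 7.
Solve -4*stocking - 7 = -19: stocking = (-19 + 7) / -4 = 3.

stocking = 3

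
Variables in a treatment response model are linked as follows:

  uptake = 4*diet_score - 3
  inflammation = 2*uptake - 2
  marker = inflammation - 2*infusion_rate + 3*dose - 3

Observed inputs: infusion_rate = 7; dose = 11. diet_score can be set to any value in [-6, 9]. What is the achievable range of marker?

Substituting into the inflammation equation gives inflammation = 8*diet_score - 8.
Substituting into the marker equation gives marker = 8*diet_score + 8.
Linear in diet_score, so extremes are at the endpoints: diet_score = -6 gives marker = -40; diet_score = 9 gives marker = 80.

-40 to 80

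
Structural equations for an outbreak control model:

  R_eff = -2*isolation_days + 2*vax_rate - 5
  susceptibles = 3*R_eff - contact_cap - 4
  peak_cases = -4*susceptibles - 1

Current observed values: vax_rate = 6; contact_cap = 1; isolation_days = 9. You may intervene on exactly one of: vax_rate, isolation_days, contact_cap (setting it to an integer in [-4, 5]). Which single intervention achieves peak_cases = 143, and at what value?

Intervening on vax_rate: peak_cases = -24*vax_rate + 295. Reaching 143 requires vax_rate = 19/3, not an integer.
Intervening on isolation_days: peak_cases = 24*isolation_days - 65. Reaching 143 requires isolation_days = 26/3, not an integer.
Intervening on contact_cap: with other inputs at their observed values, peak_cases = 4*contact_cap + 147. Solving for 143 gives contact_cap = -1, within [-4, 5].

set contact_cap = -1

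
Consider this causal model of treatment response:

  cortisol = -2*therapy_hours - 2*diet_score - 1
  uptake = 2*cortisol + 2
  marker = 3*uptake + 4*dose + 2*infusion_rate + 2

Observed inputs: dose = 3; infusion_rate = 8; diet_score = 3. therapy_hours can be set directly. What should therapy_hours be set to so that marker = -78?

therapy_hours = 6

Substituting into the cortisol equation gives cortisol = -2*therapy_hours - 7.
uptake becomes -4*therapy_hours - 12.
Substituting into the marker equation gives marker = -12*therapy_hours - 6.
Solve -12*therapy_hours - 6 = -78: therapy_hours = (-78 + 6) / -12 = 6.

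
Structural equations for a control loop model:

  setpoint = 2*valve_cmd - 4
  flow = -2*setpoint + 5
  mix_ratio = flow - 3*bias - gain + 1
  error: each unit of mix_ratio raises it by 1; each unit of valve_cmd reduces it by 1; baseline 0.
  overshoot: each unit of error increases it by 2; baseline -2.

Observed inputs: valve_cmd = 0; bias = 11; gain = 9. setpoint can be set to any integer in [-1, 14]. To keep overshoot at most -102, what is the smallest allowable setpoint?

Intervening on setpoint fixes its value directly, overriding its dependence on valve_cmd.
Substituting into the mix_ratio equation gives mix_ratio = -2*setpoint - 36.
error becomes -2*setpoint - 36.
Substituting into the overshoot equation gives overshoot = -4*setpoint - 74.
Require -4*setpoint - 74 ≤ -102, so setpoint ≥ 7.
The smallest integer in [-1, 14] satisfying this is 7.

setpoint = 7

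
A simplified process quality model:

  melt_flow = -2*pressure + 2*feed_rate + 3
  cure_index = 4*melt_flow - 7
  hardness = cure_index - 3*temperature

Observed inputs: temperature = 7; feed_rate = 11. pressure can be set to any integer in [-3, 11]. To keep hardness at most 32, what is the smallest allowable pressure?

Substituting into the melt_flow equation gives melt_flow = -2*pressure + 25.
cure_index becomes -8*pressure + 93.
Substituting into the hardness equation gives hardness = -8*pressure + 72.
Require -8*pressure + 72 ≤ 32, so pressure ≥ 5.
The smallest integer in [-3, 11] satisfying this is 5.

pressure = 5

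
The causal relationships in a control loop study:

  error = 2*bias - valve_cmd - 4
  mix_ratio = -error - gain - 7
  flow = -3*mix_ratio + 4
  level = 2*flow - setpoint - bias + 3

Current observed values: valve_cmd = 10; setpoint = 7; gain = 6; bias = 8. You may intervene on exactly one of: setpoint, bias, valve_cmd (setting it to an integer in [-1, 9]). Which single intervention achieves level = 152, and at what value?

set valve_cmd = -1

Intervening on setpoint: level = -setpoint + 93. Reaching 152 requires setpoint = -59, outside [-1, 9].
Intervening on bias: level = 11*bias - 2. Reaching 152 requires bias = 14, outside [-1, 9].
Intervening on valve_cmd: with other inputs at their observed values, level = -6*valve_cmd + 146. Solving for 152 gives valve_cmd = -1, within [-1, 9].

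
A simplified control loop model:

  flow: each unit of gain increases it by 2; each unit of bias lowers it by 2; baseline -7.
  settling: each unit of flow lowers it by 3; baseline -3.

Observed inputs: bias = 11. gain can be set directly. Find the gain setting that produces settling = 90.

gain = -1

Substituting into the flow equation gives flow = 2*gain - 29.
Substituting into the settling equation gives settling = -6*gain + 84.
Solve -6*gain + 84 = 90: gain = (90 - 84) / -6 = -1.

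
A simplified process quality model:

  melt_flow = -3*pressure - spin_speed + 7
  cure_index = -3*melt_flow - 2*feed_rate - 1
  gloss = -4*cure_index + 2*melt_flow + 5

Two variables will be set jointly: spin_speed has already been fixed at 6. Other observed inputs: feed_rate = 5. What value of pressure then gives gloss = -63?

With spin_speed held at 6:
Substituting into the melt_flow equation gives melt_flow = -3*pressure + 1.
cure_index becomes 9*pressure - 14.
This gives gloss = -42*pressure + 63.
Solve -42*pressure + 63 = -63: pressure = (-63 - 63) / -42 = 3.

pressure = 3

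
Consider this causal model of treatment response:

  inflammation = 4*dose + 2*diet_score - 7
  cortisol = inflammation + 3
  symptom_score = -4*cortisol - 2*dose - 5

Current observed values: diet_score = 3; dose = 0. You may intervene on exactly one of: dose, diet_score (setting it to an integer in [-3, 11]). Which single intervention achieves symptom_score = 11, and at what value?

set diet_score = 0

Intervening on dose: symptom_score = -18*dose - 13. Reaching 11 requires dose = -4/3, not an integer.
Intervening on diet_score: with other inputs at their observed values, symptom_score = -8*diet_score + 11. Solving for 11 gives diet_score = 0, within [-3, 11].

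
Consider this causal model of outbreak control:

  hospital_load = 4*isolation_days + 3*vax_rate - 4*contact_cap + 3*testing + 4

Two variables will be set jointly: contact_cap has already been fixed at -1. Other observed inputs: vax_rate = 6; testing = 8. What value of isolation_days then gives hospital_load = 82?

With contact_cap held at -1:
Substituting into the hospital_load equation gives hospital_load = 4*isolation_days + 50.
Solve 4*isolation_days + 50 = 82: isolation_days = (82 - 50) / 4 = 8.

isolation_days = 8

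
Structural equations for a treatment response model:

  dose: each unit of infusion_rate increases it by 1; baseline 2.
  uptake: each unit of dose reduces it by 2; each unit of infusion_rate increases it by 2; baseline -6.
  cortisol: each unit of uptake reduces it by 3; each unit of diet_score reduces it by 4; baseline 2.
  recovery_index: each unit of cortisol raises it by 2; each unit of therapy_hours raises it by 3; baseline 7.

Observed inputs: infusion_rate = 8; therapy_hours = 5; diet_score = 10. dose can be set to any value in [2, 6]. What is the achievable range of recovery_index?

-90 to -42

Intervening on dose fixes its value directly, overriding its dependence on infusion_rate.
Substituting into the uptake equation gives uptake = -2*dose + 10.
This gives cortisol = 6*dose - 68.
Substituting into the recovery_index equation gives recovery_index = 12*dose - 114.
Linear in dose, so extremes are at the endpoints: dose = 2 gives recovery_index = -90; dose = 6 gives recovery_index = -42.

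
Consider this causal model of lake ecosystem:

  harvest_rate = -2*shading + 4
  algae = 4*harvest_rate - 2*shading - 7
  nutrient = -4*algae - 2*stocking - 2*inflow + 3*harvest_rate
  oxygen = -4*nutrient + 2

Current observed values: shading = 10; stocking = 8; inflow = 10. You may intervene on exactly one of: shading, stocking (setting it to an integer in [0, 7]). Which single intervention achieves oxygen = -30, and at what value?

set shading = 2

Intervening on shading: with other inputs at their observed values, oxygen = -136*shading + 242. Solving for -30 gives shading = 2, within [0, 7].
Intervening on stocking: oxygen = 8*stocking - 1182. Reaching -30 requires stocking = 144, outside [0, 7].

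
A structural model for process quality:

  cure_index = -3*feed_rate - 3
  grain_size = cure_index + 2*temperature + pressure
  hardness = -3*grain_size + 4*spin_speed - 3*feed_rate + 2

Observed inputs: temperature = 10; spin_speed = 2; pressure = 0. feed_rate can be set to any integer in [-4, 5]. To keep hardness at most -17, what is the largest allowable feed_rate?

feed_rate = 4

Substituting into the grain_size equation gives grain_size = -3*feed_rate + 17.
So hardness = 6*feed_rate - 41.
Require 6*feed_rate - 41 ≤ -17, so feed_rate ≤ 4.
The largest integer in [-4, 5] satisfying this is 4.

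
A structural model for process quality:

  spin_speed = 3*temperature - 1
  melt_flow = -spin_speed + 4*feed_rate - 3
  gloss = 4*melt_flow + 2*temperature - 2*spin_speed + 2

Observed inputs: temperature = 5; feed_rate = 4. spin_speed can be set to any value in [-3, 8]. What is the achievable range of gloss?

16 to 82

Intervening on spin_speed fixes its value directly, overriding its dependence on temperature.
Substituting into the melt_flow equation gives melt_flow = -spin_speed + 13.
This gives gloss = -6*spin_speed + 64.
Linear in spin_speed, so extremes are at the endpoints: spin_speed = -3 gives gloss = 82; spin_speed = 8 gives gloss = 16.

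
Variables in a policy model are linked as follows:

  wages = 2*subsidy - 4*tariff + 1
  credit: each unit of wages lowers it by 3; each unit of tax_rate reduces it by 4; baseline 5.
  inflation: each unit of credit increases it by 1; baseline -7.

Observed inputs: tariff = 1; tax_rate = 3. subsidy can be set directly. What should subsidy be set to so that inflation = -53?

Substituting into the wages equation gives wages = 2*subsidy - 3.
credit becomes -6*subsidy + 2.
Substituting into the inflation equation gives inflation = -6*subsidy - 5.
Solve -6*subsidy - 5 = -53: subsidy = (-53 + 5) / -6 = 8.

subsidy = 8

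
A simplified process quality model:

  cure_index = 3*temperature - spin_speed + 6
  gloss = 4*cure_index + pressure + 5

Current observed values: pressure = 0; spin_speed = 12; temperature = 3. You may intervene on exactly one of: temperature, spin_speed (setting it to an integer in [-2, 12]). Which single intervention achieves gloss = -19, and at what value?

set temperature = 0

Intervening on temperature: with other inputs at their observed values, gloss = 12*temperature - 19. Solving for -19 gives temperature = 0, within [-2, 12].
Intervening on spin_speed: gloss = -4*spin_speed + 65. Reaching -19 requires spin_speed = 21, outside [-2, 12].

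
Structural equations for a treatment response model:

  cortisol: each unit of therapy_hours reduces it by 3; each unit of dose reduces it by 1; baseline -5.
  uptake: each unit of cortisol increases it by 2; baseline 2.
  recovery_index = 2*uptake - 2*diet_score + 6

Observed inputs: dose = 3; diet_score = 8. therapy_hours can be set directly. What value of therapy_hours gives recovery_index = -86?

Substituting into the cortisol equation gives cortisol = -3*therapy_hours - 8.
Substituting into the uptake equation gives uptake = -6*therapy_hours - 14.
This gives recovery_index = -12*therapy_hours - 38.
Solve -12*therapy_hours - 38 = -86: therapy_hours = (-86 + 38) / -12 = 4.

therapy_hours = 4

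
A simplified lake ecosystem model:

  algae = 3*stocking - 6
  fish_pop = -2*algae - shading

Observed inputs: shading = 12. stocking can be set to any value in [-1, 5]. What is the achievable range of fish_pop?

-30 to 6

Substituting into the fish_pop equation gives fish_pop = -6*stocking.
Linear in stocking, so extremes are at the endpoints: stocking = -1 gives fish_pop = 6; stocking = 5 gives fish_pop = -30.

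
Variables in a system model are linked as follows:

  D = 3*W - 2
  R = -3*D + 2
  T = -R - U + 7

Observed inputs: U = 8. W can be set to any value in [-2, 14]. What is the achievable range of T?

Substituting into the R equation gives R = -9*W + 8.
Substituting into the T equation gives T = 9*W - 9.
Linear in W, so extremes are at the endpoints: W = -2 gives T = -27; W = 14 gives T = 117.

-27 to 117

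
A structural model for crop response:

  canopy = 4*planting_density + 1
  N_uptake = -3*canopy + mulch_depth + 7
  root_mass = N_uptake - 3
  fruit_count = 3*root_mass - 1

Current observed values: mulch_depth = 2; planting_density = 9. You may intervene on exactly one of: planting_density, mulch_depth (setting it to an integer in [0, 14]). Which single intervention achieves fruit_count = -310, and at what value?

set mulch_depth = 4

Intervening on planting_density: fruit_count = -36*planting_density + 8. Reaching -310 requires planting_density = 53/6, not an integer.
Intervening on mulch_depth: with other inputs at their observed values, fruit_count = 3*mulch_depth - 322. Solving for -310 gives mulch_depth = 4, within [0, 14].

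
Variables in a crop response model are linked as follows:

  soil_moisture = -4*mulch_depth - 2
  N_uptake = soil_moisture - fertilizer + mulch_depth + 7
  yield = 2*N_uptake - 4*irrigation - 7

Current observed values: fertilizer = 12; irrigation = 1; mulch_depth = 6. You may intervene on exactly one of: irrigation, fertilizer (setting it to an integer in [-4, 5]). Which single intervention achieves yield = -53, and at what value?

Intervening on irrigation: with other inputs at their observed values, yield = -4*irrigation - 57. Solving for -53 gives irrigation = -1, within [-4, 5].
Intervening on fertilizer: yield = -2*fertilizer - 37. Reaching -53 requires fertilizer = 8, outside [-4, 5].

set irrigation = -1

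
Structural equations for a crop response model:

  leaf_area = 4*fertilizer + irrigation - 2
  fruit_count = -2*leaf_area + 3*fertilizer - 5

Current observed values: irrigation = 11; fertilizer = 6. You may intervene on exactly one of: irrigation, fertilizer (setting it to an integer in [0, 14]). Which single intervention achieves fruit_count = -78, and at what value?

set fertilizer = 11

Intervening on irrigation: fruit_count = -2*irrigation - 31. Reaching -78 requires irrigation = 47/2, not an integer.
Intervening on fertilizer: with other inputs at their observed values, fruit_count = -5*fertilizer - 23. Solving for -78 gives fertilizer = 11, within [0, 14].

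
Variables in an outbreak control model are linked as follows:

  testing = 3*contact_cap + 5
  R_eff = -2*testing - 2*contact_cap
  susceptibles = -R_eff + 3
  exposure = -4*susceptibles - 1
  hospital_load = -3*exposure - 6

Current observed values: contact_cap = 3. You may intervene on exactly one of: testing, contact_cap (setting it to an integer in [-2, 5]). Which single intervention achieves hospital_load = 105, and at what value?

set testing = 0

Intervening on testing: with other inputs at their observed values, hospital_load = 24*testing + 105. Solving for 105 gives testing = 0, within [-2, 5].
Intervening on contact_cap: hospital_load = 96*contact_cap + 153. Reaching 105 requires contact_cap = -1/2, not an integer.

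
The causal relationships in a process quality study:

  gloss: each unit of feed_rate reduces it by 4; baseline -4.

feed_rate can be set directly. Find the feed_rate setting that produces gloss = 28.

Solve -4*feed_rate - 4 = 28: feed_rate = (28 + 4) / -4 = -8.

feed_rate = -8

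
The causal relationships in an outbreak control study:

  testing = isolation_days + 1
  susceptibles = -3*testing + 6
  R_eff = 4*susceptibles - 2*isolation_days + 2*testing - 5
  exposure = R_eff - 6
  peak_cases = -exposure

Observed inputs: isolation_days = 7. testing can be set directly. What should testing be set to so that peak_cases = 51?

Intervening on testing fixes its value directly, overriding its dependence on isolation_days.
Substituting into the R_eff equation gives R_eff = -10*testing + 5.
Substituting into the exposure equation gives exposure = -10*testing - 1.
Substituting into the peak_cases equation gives peak_cases = 10*testing + 1.
Solve 10*testing + 1 = 51: testing = (51 - 1) / 10 = 5.

testing = 5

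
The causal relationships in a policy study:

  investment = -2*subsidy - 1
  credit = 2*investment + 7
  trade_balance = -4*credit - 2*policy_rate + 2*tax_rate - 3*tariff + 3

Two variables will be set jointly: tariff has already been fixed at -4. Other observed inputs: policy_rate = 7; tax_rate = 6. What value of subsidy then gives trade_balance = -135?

subsidy = -8

With tariff held at -4:
Substituting into the credit equation gives credit = -4*subsidy + 5.
trade_balance becomes 16*subsidy - 7.
Solve 16*subsidy - 7 = -135: subsidy = (-135 + 7) / 16 = -8.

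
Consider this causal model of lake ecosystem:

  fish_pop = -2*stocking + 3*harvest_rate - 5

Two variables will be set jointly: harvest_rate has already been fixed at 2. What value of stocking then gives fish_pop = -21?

With harvest_rate held at 2:
Substituting into the fish_pop equation gives fish_pop = -2*stocking + 1.
Solve -2*stocking + 1 = -21: stocking = (-21 - 1) / -2 = 11.

stocking = 11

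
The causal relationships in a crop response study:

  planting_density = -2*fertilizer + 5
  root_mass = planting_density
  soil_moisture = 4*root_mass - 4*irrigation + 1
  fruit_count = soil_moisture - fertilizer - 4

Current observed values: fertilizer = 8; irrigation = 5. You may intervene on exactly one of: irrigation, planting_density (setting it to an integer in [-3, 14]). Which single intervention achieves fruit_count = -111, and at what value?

set irrigation = 14

Intervening on irrigation: with other inputs at their observed values, fruit_count = -4*irrigation - 55. Solving for -111 gives irrigation = 14, within [-3, 14].
Intervening on planting_density: fruit_count = 4*planting_density - 31. Reaching -111 requires planting_density = -20, outside [-3, 14].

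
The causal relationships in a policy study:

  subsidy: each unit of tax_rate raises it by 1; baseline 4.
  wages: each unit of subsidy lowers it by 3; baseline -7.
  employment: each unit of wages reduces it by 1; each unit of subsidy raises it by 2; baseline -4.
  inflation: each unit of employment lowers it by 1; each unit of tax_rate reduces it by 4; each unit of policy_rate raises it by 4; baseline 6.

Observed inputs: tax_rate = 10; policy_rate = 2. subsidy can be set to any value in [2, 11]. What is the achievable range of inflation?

Intervening on subsidy fixes its value directly, overriding its dependence on tax_rate.
Substituting into the employment equation gives employment = 5*subsidy + 3.
This gives inflation = -5*subsidy - 29.
Linear in subsidy, so extremes are at the endpoints: subsidy = 2 gives inflation = -39; subsidy = 11 gives inflation = -84.

-84 to -39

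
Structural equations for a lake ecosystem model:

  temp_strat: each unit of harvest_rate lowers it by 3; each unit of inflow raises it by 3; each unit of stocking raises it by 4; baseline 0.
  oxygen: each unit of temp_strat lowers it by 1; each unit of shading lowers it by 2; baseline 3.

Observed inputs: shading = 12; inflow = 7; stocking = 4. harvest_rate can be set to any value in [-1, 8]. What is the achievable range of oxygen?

-61 to -34

Substituting into the temp_strat equation gives temp_strat = -3*harvest_rate + 37.
Substituting into the oxygen equation gives oxygen = 3*harvest_rate - 58.
Linear in harvest_rate, so extremes are at the endpoints: harvest_rate = -1 gives oxygen = -61; harvest_rate = 8 gives oxygen = -34.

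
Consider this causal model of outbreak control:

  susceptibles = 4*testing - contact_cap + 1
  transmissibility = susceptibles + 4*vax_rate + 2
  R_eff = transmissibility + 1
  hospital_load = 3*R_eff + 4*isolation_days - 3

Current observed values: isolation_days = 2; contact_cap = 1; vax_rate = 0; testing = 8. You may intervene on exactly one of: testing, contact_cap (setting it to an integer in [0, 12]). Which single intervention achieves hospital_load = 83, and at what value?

Intervening on testing: hospital_load = 12*testing + 14. Reaching 83 requires testing = 23/4, not an integer.
Intervening on contact_cap: with other inputs at their observed values, hospital_load = -3*contact_cap + 113. Solving for 83 gives contact_cap = 10, within [0, 12].

set contact_cap = 10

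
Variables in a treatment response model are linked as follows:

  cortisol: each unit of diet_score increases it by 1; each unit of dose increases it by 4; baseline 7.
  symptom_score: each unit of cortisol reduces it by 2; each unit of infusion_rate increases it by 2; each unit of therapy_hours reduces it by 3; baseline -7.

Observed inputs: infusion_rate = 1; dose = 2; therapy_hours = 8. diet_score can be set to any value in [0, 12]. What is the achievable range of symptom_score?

-83 to -59

Substituting into the cortisol equation gives cortisol = diet_score + 15.
This gives symptom_score = -2*diet_score - 59.
Linear in diet_score, so extremes are at the endpoints: diet_score = 0 gives symptom_score = -59; diet_score = 12 gives symptom_score = -83.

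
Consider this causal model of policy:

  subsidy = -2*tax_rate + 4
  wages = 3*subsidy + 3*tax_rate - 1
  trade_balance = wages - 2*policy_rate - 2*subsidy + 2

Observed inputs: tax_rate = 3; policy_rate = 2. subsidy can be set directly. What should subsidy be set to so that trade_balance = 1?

subsidy = -5

Intervening on subsidy fixes its value directly, overriding its dependence on tax_rate.
Substituting into the wages equation gives wages = 3*subsidy + 8.
Substituting into the trade_balance equation gives trade_balance = subsidy + 6.
Solve subsidy + 6 = 1: subsidy = (1 - 6) / 1 = -5.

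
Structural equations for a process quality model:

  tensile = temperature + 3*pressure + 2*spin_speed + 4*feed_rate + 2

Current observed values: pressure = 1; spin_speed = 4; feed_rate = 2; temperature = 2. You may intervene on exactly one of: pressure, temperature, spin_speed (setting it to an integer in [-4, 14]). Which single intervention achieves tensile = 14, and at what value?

Intervening on pressure: with other inputs at their observed values, tensile = 3*pressure + 20. Solving for 14 gives pressure = -2, within [-4, 14].
Intervening on temperature: tensile = temperature + 21. Reaching 14 requires temperature = -7, outside [-4, 14].
Intervening on spin_speed: tensile = 2*spin_speed + 15. Reaching 14 requires spin_speed = -1/2, not an integer.

set pressure = -2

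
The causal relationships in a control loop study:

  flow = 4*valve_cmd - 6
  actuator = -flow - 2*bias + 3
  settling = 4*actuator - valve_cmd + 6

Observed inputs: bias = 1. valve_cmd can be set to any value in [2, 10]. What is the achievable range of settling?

Substituting into the actuator equation gives actuator = -4*valve_cmd + 7.
This gives settling = -17*valve_cmd + 34.
Linear in valve_cmd, so extremes are at the endpoints: valve_cmd = 2 gives settling = 0; valve_cmd = 10 gives settling = -136.

-136 to 0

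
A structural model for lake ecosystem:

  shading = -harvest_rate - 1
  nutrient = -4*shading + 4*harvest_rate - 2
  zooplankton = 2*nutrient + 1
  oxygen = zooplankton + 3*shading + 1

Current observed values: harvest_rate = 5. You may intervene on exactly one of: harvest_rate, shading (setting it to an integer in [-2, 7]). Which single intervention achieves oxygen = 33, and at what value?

set shading = 1

Intervening on harvest_rate: oxygen = 13*harvest_rate + 3. Reaching 33 requires harvest_rate = 30/13, not an integer.
Intervening on shading: with other inputs at their observed values, oxygen = -5*shading + 38. Solving for 33 gives shading = 1, within [-2, 7].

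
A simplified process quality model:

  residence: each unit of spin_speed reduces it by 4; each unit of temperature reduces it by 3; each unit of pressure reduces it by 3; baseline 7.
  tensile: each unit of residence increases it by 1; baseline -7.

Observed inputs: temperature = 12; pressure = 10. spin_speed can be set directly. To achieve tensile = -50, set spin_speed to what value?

Substituting into the residence equation gives residence = -4*spin_speed - 59.
Substituting into the tensile equation gives tensile = -4*spin_speed - 66.
Solve -4*spin_speed - 66 = -50: spin_speed = (-50 + 66) / -4 = -4.

spin_speed = -4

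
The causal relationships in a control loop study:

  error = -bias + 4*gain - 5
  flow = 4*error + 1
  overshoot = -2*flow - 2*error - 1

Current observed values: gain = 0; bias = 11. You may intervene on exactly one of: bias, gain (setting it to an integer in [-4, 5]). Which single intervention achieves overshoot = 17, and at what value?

set bias = -3

Intervening on bias: with other inputs at their observed values, overshoot = 10*bias + 47. Solving for 17 gives bias = -3, within [-4, 5].
Intervening on gain: overshoot = -40*gain + 157. Reaching 17 requires gain = 7/2, not an integer.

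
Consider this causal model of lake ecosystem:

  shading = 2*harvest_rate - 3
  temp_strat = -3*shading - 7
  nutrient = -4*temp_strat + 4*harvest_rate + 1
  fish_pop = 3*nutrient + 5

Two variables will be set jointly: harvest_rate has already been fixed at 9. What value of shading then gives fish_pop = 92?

shading = -3

With harvest_rate held at 9:
Intervening on shading fixes its value directly, overriding its dependence on harvest_rate.
Substituting into the nutrient equation gives nutrient = 12*shading + 65.
This gives fish_pop = 36*shading + 200.
Solve 36*shading + 200 = 92: shading = (92 - 200) / 36 = -3.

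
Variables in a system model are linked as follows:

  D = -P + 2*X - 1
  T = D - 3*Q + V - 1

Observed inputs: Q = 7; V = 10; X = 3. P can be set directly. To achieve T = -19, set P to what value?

Substituting into the D equation gives D = -P + 5.
T becomes -P - 7.
Solve -P - 7 = -19: P = (-19 + 7) / -1 = 12.

P = 12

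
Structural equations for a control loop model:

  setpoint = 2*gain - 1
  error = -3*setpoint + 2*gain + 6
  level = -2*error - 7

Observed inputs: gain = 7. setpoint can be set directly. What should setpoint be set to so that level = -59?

Intervening on setpoint fixes its value directly, overriding its dependence on gain.
Substituting into the error equation gives error = -3*setpoint + 20.
So level = 6*setpoint - 47.
Solve 6*setpoint - 47 = -59: setpoint = (-59 + 47) / 6 = -2.

setpoint = -2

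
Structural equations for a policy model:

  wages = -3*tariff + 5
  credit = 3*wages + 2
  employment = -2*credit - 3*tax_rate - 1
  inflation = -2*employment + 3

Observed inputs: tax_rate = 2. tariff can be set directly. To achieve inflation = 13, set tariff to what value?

Substituting into the credit equation gives credit = -9*tariff + 17.
Substituting into the employment equation gives employment = 18*tariff - 41.
This gives inflation = -36*tariff + 85.
Solve -36*tariff + 85 = 13: tariff = (13 - 85) / -36 = 2.

tariff = 2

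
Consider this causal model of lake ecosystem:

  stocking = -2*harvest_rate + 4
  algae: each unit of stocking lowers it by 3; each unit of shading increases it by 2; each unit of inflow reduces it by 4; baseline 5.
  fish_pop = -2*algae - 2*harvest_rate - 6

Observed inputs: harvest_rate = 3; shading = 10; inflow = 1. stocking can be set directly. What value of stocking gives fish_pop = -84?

Intervening on stocking fixes its value directly, overriding its dependence on harvest_rate.
Substituting into the algae equation gives algae = -3*stocking + 21.
Substituting into the fish_pop equation gives fish_pop = 6*stocking - 54.
Solve 6*stocking - 54 = -84: stocking = (-84 + 54) / 6 = -5.

stocking = -5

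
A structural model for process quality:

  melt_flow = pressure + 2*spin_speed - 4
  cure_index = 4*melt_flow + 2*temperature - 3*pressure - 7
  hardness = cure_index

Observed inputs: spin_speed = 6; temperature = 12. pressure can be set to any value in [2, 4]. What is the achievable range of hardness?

51 to 53

Substituting into the melt_flow equation gives melt_flow = pressure + 8.
This gives cure_index = pressure + 49.
hardness becomes pressure + 49.
Linear in pressure, so extremes are at the endpoints: pressure = 2 gives hardness = 51; pressure = 4 gives hardness = 53.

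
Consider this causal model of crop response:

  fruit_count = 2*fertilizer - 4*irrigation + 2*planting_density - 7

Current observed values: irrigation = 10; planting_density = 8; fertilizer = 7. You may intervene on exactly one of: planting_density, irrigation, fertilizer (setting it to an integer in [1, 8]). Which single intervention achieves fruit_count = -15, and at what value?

Intervening on planting_density: fruit_count = 2*planting_density - 33. Reaching -15 requires planting_density = 9, outside [1, 8].
Intervening on irrigation: fruit_count = -4*irrigation + 23. Reaching -15 requires irrigation = 19/2, not an integer.
Intervening on fertilizer: with other inputs at their observed values, fruit_count = 2*fertilizer - 31. Solving for -15 gives fertilizer = 8, within [1, 8].

set fertilizer = 8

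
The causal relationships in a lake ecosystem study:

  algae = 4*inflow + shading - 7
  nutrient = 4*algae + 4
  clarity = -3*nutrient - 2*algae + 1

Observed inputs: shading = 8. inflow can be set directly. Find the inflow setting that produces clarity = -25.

Substituting into the algae equation gives algae = 4*inflow + 1.
nutrient becomes 16*inflow + 8.
Substituting into the clarity equation gives clarity = -56*inflow - 25.
Solve -56*inflow - 25 = -25: inflow = (-25 + 25) / -56 = 0.

inflow = 0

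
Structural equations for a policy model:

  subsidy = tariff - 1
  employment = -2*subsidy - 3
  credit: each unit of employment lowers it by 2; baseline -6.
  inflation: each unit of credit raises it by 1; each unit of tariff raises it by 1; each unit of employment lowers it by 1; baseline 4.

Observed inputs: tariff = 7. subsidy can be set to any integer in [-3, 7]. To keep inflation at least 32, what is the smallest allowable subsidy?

Intervening on subsidy fixes its value directly, overriding its dependence on tariff.
Substituting into the credit equation gives credit = 4*subsidy.
Substituting into the inflation equation gives inflation = 6*subsidy + 14.
Require 6*subsidy + 14 ≥ 32, so subsidy ≥ 3.
The smallest integer in [-3, 7] satisfying this is 3.

subsidy = 3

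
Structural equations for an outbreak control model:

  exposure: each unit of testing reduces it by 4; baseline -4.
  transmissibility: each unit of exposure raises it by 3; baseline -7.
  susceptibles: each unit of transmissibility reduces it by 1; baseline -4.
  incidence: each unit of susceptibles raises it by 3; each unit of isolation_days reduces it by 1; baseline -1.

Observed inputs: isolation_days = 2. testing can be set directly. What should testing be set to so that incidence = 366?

Substituting into the transmissibility equation gives transmissibility = -12*testing - 19.
Substituting into the susceptibles equation gives susceptibles = 12*testing + 15.
incidence becomes 36*testing + 42.
Solve 36*testing + 42 = 366: testing = (366 - 42) / 36 = 9.

testing = 9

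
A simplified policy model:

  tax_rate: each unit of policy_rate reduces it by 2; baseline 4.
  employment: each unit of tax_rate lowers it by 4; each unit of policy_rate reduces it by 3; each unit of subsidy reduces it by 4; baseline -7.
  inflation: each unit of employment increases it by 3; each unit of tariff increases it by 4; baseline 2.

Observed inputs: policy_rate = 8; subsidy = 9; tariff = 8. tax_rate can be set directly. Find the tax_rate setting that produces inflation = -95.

tax_rate = -6

Intervening on tax_rate fixes its value directly, overriding its dependence on policy_rate.
Substituting into the employment equation gives employment = -4*tax_rate - 67.
So inflation = -12*tax_rate - 167.
Solve -12*tax_rate - 167 = -95: tax_rate = (-95 + 167) / -12 = -6.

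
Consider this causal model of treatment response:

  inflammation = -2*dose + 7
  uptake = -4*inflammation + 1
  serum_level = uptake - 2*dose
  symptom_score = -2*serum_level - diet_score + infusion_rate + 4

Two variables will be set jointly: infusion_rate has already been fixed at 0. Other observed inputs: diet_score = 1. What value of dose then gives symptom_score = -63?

With infusion_rate held at 0:
Substituting into the uptake equation gives uptake = 8*dose - 27.
serum_level becomes 6*dose - 27.
symptom_score becomes -12*dose + 57.
Solve -12*dose + 57 = -63: dose = (-63 - 57) / -12 = 10.

dose = 10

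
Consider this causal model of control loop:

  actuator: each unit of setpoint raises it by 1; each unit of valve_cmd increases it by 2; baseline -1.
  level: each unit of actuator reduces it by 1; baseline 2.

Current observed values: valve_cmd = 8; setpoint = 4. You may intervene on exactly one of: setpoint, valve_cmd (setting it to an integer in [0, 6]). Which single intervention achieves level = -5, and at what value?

set valve_cmd = 2

Intervening on setpoint: level = -setpoint - 13. Reaching -5 requires setpoint = -8, outside [0, 6].
Intervening on valve_cmd: with other inputs at their observed values, level = -2*valve_cmd - 1. Solving for -5 gives valve_cmd = 2, within [0, 6].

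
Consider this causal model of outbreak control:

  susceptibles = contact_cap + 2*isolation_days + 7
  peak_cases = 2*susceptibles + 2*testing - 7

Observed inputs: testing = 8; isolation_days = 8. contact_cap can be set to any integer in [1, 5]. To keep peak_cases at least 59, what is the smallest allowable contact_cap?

contact_cap = 2

Substituting into the susceptibles equation gives susceptibles = contact_cap + 23.
This gives peak_cases = 2*contact_cap + 55.
Require 2*contact_cap + 55 ≥ 59, so contact_cap ≥ 2.
The smallest integer in [1, 5] satisfying this is 2.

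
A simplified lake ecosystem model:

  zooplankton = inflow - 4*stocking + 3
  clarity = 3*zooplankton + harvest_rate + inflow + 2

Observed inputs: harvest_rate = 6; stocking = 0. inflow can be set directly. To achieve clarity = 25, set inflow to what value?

Substituting into the zooplankton equation gives zooplankton = inflow + 3.
This gives clarity = 4*inflow + 17.
Solve 4*inflow + 17 = 25: inflow = (25 - 17) / 4 = 2.

inflow = 2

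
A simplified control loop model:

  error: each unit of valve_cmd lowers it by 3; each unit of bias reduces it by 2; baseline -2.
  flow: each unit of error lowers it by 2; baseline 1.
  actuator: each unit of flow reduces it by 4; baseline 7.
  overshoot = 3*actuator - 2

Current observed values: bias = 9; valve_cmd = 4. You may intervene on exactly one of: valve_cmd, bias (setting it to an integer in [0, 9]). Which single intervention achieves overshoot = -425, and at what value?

Intervening on valve_cmd: overshoot = -72*valve_cmd - 473. Reaching -425 requires valve_cmd = -2/3, not an integer.
Intervening on bias: with other inputs at their observed values, overshoot = -48*bias - 329. Solving for -425 gives bias = 2, within [0, 9].

set bias = 2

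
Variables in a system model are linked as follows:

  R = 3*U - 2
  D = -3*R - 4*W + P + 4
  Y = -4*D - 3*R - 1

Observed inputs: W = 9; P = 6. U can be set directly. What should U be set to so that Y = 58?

U = -1

Substituting into the D equation gives D = -9*U - 20.
Y becomes 27*U + 85.
Solve 27*U + 85 = 58: U = (58 - 85) / 27 = -1.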